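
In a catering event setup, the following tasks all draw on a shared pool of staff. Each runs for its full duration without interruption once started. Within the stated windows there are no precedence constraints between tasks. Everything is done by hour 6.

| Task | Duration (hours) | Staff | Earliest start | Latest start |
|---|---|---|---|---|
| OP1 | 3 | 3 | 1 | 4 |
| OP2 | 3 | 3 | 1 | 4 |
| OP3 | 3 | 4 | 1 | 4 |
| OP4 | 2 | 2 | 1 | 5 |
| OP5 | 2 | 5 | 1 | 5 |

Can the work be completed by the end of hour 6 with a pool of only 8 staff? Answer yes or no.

The minimum achievable peak is 9; 8 < 9, so no feasible schedule stays within the cap.

no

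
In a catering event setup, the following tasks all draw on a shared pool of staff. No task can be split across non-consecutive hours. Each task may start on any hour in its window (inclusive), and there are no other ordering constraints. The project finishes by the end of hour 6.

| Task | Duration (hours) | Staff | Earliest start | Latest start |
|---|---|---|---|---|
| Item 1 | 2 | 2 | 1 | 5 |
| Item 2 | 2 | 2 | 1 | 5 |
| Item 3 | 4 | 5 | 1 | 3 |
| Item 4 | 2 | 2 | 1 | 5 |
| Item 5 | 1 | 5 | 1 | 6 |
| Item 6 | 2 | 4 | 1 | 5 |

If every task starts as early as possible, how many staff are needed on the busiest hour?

20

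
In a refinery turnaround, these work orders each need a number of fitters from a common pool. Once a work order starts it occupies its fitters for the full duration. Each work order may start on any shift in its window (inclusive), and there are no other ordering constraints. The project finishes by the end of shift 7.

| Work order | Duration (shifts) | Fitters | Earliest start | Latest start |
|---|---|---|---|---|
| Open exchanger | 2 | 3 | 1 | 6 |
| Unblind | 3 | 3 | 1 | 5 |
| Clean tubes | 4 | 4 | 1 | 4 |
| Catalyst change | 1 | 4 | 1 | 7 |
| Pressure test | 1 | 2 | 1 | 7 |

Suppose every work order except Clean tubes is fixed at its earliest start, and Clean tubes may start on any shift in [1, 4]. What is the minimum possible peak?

12

Clean tubes@1: s1:16  s2:10  s3:7  s4:4  s5:0  s6:0  s7:0 → peak 16
Clean tubes@2: s1:12  s2:10  s3:7  s4:4  s5:4  s6:0  s7:0 → peak 12
Clean tubes@3: s1:12  s2:6  s3:7  s4:4  s5:4  s6:4  s7:0 → peak 12
Clean tubes@4: s1:12  s2:6  s3:3  s4:4  s5:4  s6:4  s7:4 → peak 12
Best is Clean tubes@2, peak 12.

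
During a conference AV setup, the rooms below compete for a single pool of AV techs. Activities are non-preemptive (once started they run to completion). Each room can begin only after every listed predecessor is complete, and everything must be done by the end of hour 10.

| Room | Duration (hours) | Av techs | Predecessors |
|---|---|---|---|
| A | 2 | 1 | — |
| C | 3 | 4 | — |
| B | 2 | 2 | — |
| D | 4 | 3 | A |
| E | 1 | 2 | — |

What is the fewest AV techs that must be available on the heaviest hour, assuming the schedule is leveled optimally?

4

Early-start (A@1, C@1, B@1, D@3, E@1) gives peak 9: h1:9  h2:7  h3:7  h4:3  h5:3  h6:3  h7:0  h8:0  h9:0  h10:0.
Shift C→3, D→6, E→10.
Schedule A@1, C@3, B@1, D@6, E@10: h1:3  h2:3  h3:4  h4:4  h5:4  h6:3  h7:3  h8:3  h9:3  h10:2 — peak 4.
Total AV tech-hours = 32 over 10 hours ⇒ peak ≥ ⌈32/10⌉ = 4, so 4 is optimal.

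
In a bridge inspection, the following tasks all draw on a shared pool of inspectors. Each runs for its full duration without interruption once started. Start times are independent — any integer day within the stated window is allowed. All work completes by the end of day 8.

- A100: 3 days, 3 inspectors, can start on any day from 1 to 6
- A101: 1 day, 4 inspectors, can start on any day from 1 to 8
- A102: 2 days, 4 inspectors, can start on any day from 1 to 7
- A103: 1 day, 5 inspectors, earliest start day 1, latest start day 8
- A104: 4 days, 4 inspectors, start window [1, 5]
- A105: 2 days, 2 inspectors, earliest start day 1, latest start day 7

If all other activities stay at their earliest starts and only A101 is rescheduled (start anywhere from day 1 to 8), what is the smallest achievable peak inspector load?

A101@1: d1:22  d2:13  d3:7  d4:4  d5:0  d6:0  d7:0  d8:0 → peak 22
A101@2: d1:18  d2:17  d3:7  d4:4  d5:0  d6:0  d7:0  d8:0 → peak 18
A101@3: d1:18  d2:13  d3:11  d4:4  d5:0  d6:0  d7:0  d8:0 → peak 18
A101@4: d1:18  d2:13  d3:7  d4:8  d5:0  d6:0  d7:0  d8:0 → peak 18
A101@5: d1:18  d2:13  d3:7  d4:4  d5:4  d6:0  d7:0  d8:0 → peak 18
A101@6: d1:18  d2:13  d3:7  d4:4  d5:0  d6:4  d7:0  d8:0 → peak 18
A101@7: d1:18  d2:13  d3:7  d4:4  d5:0  d6:0  d7:4  d8:0 → peak 18
A101@8: d1:18  d2:13  d3:7  d4:4  d5:0  d6:0  d7:0  d8:4 → peak 18
Best is A101@2, peak 18.

18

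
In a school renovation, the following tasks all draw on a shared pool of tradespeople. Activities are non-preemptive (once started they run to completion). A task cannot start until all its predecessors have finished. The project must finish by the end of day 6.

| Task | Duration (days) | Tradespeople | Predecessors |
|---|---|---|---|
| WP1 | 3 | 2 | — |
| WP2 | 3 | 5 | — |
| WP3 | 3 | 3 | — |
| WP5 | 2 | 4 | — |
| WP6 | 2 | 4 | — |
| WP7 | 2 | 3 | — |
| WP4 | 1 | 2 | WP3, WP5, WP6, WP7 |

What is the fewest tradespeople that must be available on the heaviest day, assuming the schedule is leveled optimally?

11

Early-start (WP1@1, WP2@1, WP3@1, WP5@1, WP6@1, WP7@1, WP4@4) gives peak 21: d1:21  d2:21  d3:10  d4:2  d5:0  d6:0.
Shift WP5→4, WP6→4, WP7→4, WP4→6.
Schedule WP1@1, WP2@1, WP3@1, WP5@4, WP6@4, WP7@4, WP4@6: d1:10  d2:10  d3:10  d4:11  d5:11  d6:2 — peak 11.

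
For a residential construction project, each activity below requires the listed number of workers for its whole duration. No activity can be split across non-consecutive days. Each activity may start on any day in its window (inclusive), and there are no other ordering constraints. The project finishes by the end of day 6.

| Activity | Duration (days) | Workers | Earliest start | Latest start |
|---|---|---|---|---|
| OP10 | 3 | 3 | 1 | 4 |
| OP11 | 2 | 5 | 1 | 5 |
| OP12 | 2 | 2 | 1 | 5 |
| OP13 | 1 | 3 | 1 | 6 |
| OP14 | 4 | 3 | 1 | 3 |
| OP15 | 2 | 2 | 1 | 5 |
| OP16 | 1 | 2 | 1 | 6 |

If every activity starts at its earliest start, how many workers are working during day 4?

3

At early start, day 4 has: OP14.
Demand: 3 = 3.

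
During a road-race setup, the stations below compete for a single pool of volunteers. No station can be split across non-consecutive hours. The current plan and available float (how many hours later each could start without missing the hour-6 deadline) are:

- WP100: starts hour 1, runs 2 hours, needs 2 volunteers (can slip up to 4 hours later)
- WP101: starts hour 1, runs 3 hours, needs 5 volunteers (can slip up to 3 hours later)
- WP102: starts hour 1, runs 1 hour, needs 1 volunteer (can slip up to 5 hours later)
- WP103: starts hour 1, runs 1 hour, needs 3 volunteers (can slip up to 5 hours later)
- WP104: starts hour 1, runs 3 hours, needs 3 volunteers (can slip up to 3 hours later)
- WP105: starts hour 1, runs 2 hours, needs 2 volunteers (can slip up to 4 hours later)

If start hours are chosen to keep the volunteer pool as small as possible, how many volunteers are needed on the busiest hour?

Early-start (WP100@1, WP101@1, WP102@1, WP103@1, WP104@1, WP105@1) gives peak 16: h1:16  h2:12  h3:8  h4:0  h5:0  h6:0.
Shift WP102→3, WP103→4, WP104→4, WP105→5.
Schedule WP100@1, WP101@1, WP102@3, WP103@4, WP104@4, WP105@5: h1:7  h2:7  h3:6  h4:6  h5:5  h6:5 — peak 7.

7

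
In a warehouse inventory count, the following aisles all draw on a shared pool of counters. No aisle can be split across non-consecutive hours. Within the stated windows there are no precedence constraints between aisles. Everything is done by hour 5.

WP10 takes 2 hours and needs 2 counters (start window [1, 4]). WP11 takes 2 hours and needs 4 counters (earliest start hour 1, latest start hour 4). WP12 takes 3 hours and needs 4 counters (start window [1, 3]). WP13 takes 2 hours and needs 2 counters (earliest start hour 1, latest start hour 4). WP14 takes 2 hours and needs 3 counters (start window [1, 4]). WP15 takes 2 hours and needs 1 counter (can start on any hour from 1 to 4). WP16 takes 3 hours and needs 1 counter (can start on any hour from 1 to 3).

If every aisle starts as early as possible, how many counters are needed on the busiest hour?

Early-start schedule: WP10@1, WP11@1, WP12@1, WP13@1, WP14@1, WP15@1, WP16@1.
Load per hour: hour 1: 17, hour 2: 17, hour 3: 5, hour 4: 0, hour 5: 0.
Peak is 17.

17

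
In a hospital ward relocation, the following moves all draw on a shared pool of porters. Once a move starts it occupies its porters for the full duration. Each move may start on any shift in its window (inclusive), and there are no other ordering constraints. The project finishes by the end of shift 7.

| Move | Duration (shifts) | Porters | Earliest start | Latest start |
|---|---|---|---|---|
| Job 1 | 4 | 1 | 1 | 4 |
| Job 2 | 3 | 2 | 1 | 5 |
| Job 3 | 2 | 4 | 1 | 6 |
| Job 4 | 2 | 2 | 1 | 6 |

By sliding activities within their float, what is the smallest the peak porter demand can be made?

Early-start (Job 1@1, Job 2@1, Job 3@1, Job 4@1) gives peak 9: s1:9  s2:9  s3:3  s4:1  s5:0  s6:0  s7:0.
Shift Job 3→6, Job 4→4.
Schedule Job 1@1, Job 2@1, Job 3@6, Job 4@4: s1:3  s2:3  s3:3  s4:3  s5:2  s6:4  s7:4 — peak 4.
Total porter-shifts = 22 over 7 shifts ⇒ peak ≥ ⌈22/7⌉ = 4, so 4 is optimal.

4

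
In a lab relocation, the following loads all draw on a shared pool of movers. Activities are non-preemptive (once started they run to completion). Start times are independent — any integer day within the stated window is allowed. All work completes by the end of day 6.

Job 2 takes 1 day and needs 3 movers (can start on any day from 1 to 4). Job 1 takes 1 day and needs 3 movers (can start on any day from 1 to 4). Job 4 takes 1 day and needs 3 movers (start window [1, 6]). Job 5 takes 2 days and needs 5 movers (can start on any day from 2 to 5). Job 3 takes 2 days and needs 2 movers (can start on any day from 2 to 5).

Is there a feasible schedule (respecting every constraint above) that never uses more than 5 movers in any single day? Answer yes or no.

Schedule Job 2@1, Job 1@2, Job 4@3, Job 5@4, Job 3@2: d1:3  d2:5  d3:5  d4:5  d5:5  d6:0 — peak 5 ≤ 5.

yes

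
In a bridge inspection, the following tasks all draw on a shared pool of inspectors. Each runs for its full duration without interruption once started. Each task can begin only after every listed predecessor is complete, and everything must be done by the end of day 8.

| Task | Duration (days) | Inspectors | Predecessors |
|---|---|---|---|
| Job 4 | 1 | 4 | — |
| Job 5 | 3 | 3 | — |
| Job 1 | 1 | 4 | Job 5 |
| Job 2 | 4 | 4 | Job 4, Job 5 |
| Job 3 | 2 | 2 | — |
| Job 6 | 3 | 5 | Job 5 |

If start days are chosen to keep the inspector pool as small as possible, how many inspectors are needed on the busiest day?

Early-start (Job 4@1, Job 5@1, Job 1@4, Job 2@4, Job 3@1, Job 6@4) gives peak 13: d1:9  d2:5  d3:3  d4:13  d5:9  d6:9  d7:4  d8:0.
Shift Job 6→5.
Schedule Job 4@1, Job 5@1, Job 1@4, Job 2@4, Job 3@1, Job 6@5: d1:9  d2:5  d3:3  d4:8  d5:9  d6:9  d7:9  d8:0 — peak 9.

9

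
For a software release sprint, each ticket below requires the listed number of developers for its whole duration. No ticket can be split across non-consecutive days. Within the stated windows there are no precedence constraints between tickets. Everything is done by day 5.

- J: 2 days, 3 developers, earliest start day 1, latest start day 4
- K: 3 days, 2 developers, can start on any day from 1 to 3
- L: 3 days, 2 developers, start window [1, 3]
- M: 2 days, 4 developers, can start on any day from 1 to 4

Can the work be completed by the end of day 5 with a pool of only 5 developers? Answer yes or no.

Total developer-days = 26; over 5 days the average is 26/5 > 5, so some day must exceed 5.

no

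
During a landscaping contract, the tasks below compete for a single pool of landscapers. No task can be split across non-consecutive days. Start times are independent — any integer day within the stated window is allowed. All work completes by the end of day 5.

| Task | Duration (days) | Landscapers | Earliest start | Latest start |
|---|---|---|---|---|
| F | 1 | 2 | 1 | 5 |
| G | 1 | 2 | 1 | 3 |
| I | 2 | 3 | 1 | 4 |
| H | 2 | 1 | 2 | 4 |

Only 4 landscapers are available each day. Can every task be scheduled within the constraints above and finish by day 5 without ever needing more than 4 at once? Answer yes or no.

Schedule F@1, G@2, I@4, H@2: d1:2  d2:3  d3:1  d4:3  d5:3 — peak 3 ≤ 4.

yes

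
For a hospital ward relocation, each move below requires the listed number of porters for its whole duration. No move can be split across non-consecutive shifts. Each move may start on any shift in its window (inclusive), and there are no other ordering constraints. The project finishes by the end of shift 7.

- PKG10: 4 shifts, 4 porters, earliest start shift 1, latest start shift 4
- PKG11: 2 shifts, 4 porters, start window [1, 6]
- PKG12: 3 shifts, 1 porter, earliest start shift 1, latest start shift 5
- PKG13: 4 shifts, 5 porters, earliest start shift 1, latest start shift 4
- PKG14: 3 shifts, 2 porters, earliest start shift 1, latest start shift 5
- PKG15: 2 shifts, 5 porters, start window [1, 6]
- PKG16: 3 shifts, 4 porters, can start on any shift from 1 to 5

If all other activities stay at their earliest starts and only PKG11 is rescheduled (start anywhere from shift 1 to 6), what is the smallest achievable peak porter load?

21

PKG11@1: s1:25  s2:25  s3:16  s4:9  s5:0  s6:0  s7:0 → peak 25
PKG11@2: s1:21  s2:25  s3:20  s4:9  s5:0  s6:0  s7:0 → peak 25
PKG11@3: s1:21  s2:21  s3:20  s4:13  s5:0  s6:0  s7:0 → peak 21
PKG11@4: s1:21  s2:21  s3:16  s4:13  s5:4  s6:0  s7:0 → peak 21
PKG11@5: s1:21  s2:21  s3:16  s4:9  s5:4  s6:4  s7:0 → peak 21
PKG11@6: s1:21  s2:21  s3:16  s4:9  s5:0  s6:4  s7:4 → peak 21
Best is PKG11@3, peak 21.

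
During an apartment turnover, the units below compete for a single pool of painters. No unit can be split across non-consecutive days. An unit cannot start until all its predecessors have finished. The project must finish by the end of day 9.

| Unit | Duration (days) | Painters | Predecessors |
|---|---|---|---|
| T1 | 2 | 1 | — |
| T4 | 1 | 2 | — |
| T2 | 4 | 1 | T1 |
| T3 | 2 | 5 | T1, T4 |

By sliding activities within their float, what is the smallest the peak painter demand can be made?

Early-start (T1@1, T4@1, T2@3, T3@3) gives peak 6: d1:3  d2:1  d3:6  d4:6  d5:1  d6:1  d7:0  d8:0  d9:0.
Shift T3→7.
Schedule T1@1, T4@1, T2@3, T3@7: d1:3  d2:1  d3:1  d4:1  d5:1  d6:1  d7:5  d8:5  d9:0 — peak 5.

5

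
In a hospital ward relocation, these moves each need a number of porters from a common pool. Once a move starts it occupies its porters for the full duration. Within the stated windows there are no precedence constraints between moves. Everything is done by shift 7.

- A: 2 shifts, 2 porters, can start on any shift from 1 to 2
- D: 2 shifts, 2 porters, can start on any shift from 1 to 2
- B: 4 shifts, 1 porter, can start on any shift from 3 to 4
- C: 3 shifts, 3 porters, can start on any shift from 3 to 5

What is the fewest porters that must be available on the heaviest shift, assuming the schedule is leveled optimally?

4

Schedule A@1, D@1, B@3, C@3: s1:4  s2:4  s3:4  s4:4  s5:4  s6:1  s7:0 — peak 4.
No arrangement of the 24 feasible schedules does better.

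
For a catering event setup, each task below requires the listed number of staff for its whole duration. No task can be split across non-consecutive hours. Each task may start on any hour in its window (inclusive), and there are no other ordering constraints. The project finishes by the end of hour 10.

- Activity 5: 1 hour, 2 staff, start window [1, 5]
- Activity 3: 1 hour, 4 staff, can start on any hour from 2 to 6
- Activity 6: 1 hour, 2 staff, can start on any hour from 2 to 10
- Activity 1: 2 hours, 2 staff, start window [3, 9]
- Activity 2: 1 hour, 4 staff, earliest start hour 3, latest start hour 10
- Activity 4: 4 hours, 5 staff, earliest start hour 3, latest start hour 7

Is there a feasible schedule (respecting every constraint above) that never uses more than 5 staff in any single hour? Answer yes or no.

yes

Schedule Activity 5@1, Activity 3@2, Activity 6@3, Activity 1@3, Activity 2@5, Activity 4@6: h1:2  h2:4  h3:4  h4:2  h5:4  h6:5  h7:5  h8:5  h9:5  h10:0 — peak 5 ≤ 5.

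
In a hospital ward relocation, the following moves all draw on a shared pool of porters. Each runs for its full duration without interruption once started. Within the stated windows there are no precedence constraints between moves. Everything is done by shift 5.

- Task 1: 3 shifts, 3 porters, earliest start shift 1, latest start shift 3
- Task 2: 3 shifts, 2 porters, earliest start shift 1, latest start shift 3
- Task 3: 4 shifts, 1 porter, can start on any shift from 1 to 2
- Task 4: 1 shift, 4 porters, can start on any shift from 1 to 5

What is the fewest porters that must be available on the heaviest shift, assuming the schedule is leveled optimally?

6

Early-start (Task 1@1, Task 2@1, Task 3@1, Task 4@1) gives peak 10: s1:10  s2:6  s3:6  s4:1  s5:0.
Shift Task 4→4.
Schedule Task 1@1, Task 2@1, Task 3@1, Task 4@4: s1:6  s2:6  s3:6  s4:5  s5:0 — peak 6.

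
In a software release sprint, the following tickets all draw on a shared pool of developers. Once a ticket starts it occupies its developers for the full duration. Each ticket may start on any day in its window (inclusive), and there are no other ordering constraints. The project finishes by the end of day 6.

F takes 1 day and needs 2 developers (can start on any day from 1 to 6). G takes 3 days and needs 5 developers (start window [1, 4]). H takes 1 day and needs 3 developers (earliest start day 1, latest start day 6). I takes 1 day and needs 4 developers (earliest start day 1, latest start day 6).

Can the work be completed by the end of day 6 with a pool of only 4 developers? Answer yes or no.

no

The minimum achievable peak is 5; 4 < 5, so no feasible schedule stays within the cap.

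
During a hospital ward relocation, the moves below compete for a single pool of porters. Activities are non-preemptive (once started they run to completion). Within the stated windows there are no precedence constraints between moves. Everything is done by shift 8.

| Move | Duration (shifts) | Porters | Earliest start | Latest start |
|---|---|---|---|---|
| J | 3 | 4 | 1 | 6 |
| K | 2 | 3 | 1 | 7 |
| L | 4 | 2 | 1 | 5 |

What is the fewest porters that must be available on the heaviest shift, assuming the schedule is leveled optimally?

Early-start (J@1, K@1, L@1) gives peak 9: s1:9  s2:9  s3:6  s4:2  s5:0  s6:0  s7:0  s8:0.
Shift K→4, L→4.
Schedule J@1, K@4, L@4: s1:4  s2:4  s3:4  s4:5  s5:5  s6:2  s7:2  s8:0 — peak 5.

5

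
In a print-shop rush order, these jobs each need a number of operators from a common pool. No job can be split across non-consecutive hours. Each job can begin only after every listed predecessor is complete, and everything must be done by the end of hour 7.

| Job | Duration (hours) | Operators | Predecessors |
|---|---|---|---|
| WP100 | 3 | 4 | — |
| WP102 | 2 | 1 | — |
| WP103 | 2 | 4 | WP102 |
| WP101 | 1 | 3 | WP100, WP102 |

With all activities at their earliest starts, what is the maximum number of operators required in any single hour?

8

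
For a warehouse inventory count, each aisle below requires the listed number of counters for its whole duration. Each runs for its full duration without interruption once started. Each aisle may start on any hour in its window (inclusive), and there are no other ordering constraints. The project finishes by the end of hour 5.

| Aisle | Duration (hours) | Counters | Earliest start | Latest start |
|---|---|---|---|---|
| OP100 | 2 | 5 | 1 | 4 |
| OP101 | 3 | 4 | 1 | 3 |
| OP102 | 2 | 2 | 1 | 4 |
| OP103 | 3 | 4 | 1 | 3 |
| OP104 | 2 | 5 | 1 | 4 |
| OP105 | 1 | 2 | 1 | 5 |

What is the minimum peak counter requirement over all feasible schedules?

Early-start (OP100@1, OP101@1, OP102@1, OP103@1, OP104@1, OP105@1) gives peak 22: h1:22  h2:20  h3:8  h4:0  h5:0.
Shift OP101→3, OP102→3, OP103→3, OP105→5.
Schedule OP100@1, OP101@3, OP102@3, OP103@3, OP104@1, OP105@5: h1:10  h2:10  h3:10  h4:10  h5:10 — peak 10.
Total counter-hours = 50 over 5 hours ⇒ peak ≥ ⌈50/5⌉ = 10, so 10 is optimal.

10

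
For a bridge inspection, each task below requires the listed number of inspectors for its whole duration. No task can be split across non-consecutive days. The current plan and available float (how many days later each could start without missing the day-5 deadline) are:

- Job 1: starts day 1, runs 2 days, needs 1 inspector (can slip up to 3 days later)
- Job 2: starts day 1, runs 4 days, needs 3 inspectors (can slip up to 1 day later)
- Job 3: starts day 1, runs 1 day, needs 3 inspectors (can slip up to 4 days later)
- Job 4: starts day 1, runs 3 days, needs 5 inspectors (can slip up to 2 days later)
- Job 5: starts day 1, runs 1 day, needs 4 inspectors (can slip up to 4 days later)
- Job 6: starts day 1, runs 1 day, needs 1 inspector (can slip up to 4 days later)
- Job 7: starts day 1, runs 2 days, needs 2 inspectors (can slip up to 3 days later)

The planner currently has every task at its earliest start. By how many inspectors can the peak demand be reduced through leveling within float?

10

Early-start peak: d1:19  d2:11  d3:8  d4:3  d5:0 ⇒ 19.
Leveled (Job 1@1, Job 2@1, Job 3@1, Job 4@3, Job 5@5, Job 6@2, Job 7@1): d1:9  d2:7  d3:8  d4:8  d5:9 ⇒ 9.
Reduction 19 − 9 = 10.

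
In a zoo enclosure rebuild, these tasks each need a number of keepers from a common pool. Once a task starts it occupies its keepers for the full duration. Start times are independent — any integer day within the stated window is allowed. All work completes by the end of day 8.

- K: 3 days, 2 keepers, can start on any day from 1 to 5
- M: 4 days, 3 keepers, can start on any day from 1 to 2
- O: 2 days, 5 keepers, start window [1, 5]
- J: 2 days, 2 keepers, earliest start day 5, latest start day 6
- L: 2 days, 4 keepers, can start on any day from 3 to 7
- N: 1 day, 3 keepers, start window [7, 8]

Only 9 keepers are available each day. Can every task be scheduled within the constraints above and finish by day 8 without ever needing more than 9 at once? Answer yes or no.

Schedule K@1, M@1, O@5, J@5, L@7, N@7: d1:5  d2:5  d3:5  d4:3  d5:7  d6:7  d7:7  d8:4 — peak 7 ≤ 9.

yes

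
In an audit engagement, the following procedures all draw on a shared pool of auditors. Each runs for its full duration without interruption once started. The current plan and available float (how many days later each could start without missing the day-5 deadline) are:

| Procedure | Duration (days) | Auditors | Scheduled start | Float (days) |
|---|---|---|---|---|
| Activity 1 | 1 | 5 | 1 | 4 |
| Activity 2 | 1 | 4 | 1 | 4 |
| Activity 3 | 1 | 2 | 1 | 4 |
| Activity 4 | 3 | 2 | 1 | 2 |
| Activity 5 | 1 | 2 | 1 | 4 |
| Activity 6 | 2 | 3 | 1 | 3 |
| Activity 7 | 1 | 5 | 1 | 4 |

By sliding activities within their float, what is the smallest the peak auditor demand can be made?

7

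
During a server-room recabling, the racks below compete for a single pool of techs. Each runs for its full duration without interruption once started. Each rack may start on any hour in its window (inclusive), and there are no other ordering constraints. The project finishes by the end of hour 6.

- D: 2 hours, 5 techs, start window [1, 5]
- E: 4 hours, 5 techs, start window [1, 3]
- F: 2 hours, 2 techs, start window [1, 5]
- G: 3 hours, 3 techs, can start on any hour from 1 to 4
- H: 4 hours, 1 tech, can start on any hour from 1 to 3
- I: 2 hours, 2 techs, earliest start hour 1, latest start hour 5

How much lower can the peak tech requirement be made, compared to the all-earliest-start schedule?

9

Early-start peak: h1:18  h2:18  h3:9  h4:6  h5:0  h6:0 ⇒ 18.
Leveled (D@1, E@3, F@1, G@3, H@3, I@1): h1:9  h2:9  h3:9  h4:9  h5:9  h6:6 ⇒ 9.
Reduction 18 − 9 = 9.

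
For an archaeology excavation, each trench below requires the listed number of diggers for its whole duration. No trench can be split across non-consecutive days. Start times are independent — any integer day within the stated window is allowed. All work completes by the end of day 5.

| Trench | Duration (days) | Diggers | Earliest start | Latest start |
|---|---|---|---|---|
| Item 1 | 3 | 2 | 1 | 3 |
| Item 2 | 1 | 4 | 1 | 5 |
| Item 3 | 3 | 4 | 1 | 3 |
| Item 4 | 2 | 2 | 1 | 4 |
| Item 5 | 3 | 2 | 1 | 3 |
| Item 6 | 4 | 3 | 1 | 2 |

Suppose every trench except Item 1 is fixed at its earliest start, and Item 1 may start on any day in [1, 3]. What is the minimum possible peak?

Item 1@1: d1:17  d2:13  d3:11  d4:3  d5:0 → peak 17
Item 1@2: d1:15  d2:13  d3:11  d4:5  d5:0 → peak 15
Item 1@3: d1:15  d2:11  d3:11  d4:5  d5:2 → peak 15
Best is Item 1@2, peak 15.

15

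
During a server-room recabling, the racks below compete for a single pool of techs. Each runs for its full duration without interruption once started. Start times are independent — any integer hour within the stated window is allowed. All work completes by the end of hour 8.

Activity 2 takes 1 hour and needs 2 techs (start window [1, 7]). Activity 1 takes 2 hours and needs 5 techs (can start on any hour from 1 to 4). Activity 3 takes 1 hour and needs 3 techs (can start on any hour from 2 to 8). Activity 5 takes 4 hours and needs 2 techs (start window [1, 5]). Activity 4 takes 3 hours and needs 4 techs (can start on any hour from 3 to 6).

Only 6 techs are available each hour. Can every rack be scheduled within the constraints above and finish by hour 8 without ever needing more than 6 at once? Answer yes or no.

yes

Schedule Activity 2@1, Activity 1@2, Activity 3@4, Activity 5@4, Activity 4@5: h1:2  h2:5  h3:5  h4:5  h5:6  h6:6  h7:6  h8:0 — peak 6 ≤ 6.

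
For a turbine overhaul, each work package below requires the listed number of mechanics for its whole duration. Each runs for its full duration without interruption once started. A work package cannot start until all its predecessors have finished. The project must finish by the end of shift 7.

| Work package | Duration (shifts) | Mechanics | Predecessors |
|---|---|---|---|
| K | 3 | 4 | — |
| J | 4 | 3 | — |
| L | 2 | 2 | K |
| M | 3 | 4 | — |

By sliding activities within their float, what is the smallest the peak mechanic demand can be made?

7

Early-start (K@1, J@1, L@4, M@1) gives peak 11: s1:11  s2:11  s3:11  s4:5  s5:2  s6:0  s7:0.
Shift M→5.
Schedule K@1, J@1, L@4, M@5: s1:7  s2:7  s3:7  s4:5  s5:6  s6:4  s7:4 — peak 7.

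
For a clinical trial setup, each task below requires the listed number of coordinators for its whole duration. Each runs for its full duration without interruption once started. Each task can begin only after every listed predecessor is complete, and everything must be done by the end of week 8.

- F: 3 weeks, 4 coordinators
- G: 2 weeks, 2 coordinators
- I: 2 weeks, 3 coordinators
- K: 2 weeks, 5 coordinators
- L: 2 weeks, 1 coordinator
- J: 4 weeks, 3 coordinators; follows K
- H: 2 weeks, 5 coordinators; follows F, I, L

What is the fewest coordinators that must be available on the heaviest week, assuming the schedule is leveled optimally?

Early-start (F@1, G@1, I@1, K@1, L@1, J@3, H@4) gives peak 15: w1:15  w2:15  w3:7  w4:8  w5:8  w6:3  w7:0  w8:0.
Shift F→3, I→3, J→5, H→6.
Schedule F@3, G@1, I@3, K@1, L@1, J@5, H@6: w1:8  w2:8  w3:7  w4:7  w5:7  w6:8  w7:8  w8:3 — peak 8.

8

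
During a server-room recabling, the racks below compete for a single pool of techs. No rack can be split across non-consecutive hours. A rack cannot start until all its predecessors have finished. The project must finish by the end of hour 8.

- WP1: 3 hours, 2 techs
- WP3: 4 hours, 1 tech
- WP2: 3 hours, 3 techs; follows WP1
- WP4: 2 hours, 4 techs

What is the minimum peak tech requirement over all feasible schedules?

Early-start (WP1@1, WP3@1, WP2@4, WP4@1) gives peak 7: h1:7  h2:7  h3:3  h4:4  h5:3  h6:3  h7:0  h8:0.
Shift WP4→7.
Schedule WP1@1, WP3@1, WP2@4, WP4@7: h1:3  h2:3  h3:3  h4:4  h5:3  h6:3  h7:4  h8:4 — peak 4.
Total tech-hours = 27 over 8 hours ⇒ peak ≥ ⌈27/8⌉ = 4, so 4 is optimal.

4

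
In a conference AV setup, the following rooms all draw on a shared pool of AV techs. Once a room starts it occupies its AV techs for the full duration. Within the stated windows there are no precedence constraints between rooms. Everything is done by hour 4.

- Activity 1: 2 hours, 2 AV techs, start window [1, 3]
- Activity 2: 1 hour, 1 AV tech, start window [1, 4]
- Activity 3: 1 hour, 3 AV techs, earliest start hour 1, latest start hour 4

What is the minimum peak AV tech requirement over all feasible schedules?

Early-start (Activity 1@1, Activity 2@1, Activity 3@1) gives peak 6: h1:6  h2:2  h3:0  h4:0.
Shift Activity 3→3.
Schedule Activity 1@1, Activity 2@1, Activity 3@3: h1:3  h2:2  h3:3  h4:0 — peak 3.

3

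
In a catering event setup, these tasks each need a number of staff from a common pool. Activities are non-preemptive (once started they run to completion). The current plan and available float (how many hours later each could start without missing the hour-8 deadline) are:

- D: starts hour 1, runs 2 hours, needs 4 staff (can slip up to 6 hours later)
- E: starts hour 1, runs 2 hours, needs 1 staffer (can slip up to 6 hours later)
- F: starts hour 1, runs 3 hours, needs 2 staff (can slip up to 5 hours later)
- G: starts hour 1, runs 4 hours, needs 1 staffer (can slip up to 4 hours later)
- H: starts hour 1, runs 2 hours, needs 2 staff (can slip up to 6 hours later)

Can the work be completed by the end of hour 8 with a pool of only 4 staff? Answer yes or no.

Schedule D@1, E@3, F@3, G@3, H@6: h1:4  h2:4  h3:4  h4:4  h5:3  h6:3  h7:2  h8:0 — peak 4 ≤ 4.

yes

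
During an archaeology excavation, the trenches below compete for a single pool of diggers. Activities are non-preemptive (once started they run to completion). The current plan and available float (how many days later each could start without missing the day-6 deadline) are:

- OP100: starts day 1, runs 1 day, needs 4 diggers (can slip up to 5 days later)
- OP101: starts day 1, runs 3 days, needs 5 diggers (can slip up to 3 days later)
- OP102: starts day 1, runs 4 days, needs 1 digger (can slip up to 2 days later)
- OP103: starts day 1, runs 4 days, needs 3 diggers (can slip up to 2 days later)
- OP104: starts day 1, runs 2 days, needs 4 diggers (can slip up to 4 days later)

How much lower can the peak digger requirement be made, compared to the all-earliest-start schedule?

Early-start peak: d1:17  d2:13  d3:9  d4:4  d5:0  d6:0 ⇒ 17.
Leveled (OP100@1, OP101@1, OP102@2, OP103@2, OP104@4): d1:9  d2:9  d3:9  d4:8  d5:8  d6:0 ⇒ 9.
Reduction 17 − 9 = 8.

8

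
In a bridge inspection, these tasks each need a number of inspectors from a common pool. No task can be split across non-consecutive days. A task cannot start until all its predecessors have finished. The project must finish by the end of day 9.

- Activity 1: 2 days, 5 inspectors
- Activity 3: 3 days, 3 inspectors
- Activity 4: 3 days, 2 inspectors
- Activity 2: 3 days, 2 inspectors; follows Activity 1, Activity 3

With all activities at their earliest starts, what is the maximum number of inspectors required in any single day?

10

Early-start schedule: Activity 1@1, Activity 3@1, Activity 4@1, Activity 2@4.
Load per day: day 1: 10, day 2: 10, day 3: 5, day 4: 2, day 5: 2, day 6: 2, day 7: 0, day 8: 0, day 9: 0.
Peak is 10.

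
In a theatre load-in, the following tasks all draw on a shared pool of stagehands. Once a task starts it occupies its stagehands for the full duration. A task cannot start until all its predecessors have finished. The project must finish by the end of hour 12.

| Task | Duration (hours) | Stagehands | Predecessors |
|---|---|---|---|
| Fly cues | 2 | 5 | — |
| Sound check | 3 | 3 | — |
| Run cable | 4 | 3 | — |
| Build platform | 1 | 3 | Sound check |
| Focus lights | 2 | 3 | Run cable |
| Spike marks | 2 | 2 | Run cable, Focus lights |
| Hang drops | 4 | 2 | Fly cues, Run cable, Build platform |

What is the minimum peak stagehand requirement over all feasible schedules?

Early-start (Fly cues@1, Sound check@1, Run cable@1, Build platform@4, Focus lights@5, Spike marks@7, Hang drops@5) gives peak 11: h1:11  h2:11  h3:6  h4:6  h5:5  h6:5  h7:4  h8:4  h9:0  h10:0  h11:0  h12:0.
Shift Sound check→3, Run cable→3, Build platform→6, Focus lights→7, Spike marks→9, Hang drops→7.
Schedule Fly cues@1, Sound check@3, Run cable@3, Build platform@6, Focus lights@7, Spike marks@9, Hang drops@7: h1:5  h2:5  h3:6  h4:6  h5:6  h6:6  h7:5  h8:5  h9:4  h10:4  h11:0  h12:0 — peak 6.

6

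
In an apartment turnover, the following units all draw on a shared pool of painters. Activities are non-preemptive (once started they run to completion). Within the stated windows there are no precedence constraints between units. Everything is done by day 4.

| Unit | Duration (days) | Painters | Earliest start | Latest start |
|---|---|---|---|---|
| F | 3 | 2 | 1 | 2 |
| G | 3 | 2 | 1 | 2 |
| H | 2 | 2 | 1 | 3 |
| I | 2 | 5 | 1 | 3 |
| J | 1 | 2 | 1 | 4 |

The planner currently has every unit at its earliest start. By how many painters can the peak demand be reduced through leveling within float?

4

Early-start peak: d1:13  d2:11  d3:4  d4:0 ⇒ 13.
Leveled (F@1, G@1, H@1, I@3, J@1): d1:8  d2:6  d3:9  d4:5 ⇒ 9.
Reduction 13 − 9 = 4.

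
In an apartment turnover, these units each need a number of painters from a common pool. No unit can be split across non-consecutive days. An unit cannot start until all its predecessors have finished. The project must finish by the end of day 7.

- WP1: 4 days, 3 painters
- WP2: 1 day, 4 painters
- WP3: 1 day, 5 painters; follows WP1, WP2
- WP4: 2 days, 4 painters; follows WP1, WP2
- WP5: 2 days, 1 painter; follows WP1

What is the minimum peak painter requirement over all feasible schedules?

7

Early-start (WP1@1, WP2@1, WP3@5, WP4@5, WP5@5) gives peak 10: d1:7  d2:3  d3:3  d4:3  d5:10  d6:5  d7:0.
Shift WP4→6.
Schedule WP1@1, WP2@1, WP3@5, WP4@6, WP5@5: d1:7  d2:3  d3:3  d4:3  d5:6  d6:5  d7:4 — peak 7.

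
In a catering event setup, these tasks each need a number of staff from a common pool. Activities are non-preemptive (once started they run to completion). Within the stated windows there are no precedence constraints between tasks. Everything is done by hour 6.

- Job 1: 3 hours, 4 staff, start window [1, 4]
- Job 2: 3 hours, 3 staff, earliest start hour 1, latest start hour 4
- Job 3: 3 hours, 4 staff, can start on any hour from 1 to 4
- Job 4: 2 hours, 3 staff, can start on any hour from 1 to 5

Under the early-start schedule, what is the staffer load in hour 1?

At early start, hour 1 has: Job 1, Job 2, Job 3, Job 4.
Demand: 4 + 3 + 4 + 3 = 14.

14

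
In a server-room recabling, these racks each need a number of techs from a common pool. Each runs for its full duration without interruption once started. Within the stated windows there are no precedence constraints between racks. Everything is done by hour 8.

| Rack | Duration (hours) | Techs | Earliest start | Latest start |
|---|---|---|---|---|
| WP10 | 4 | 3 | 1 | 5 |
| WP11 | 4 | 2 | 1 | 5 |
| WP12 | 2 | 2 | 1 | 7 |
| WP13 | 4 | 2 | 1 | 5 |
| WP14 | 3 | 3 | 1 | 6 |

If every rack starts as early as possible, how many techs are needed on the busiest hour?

12

Early-start schedule: WP10@1, WP11@1, WP12@1, WP13@1, WP14@1.
Load per hour: hour 1: 12, hour 2: 12, hour 3: 10, hour 4: 7, hour 5: 0, hour 6: 0, hour 7: 0, hour 8: 0.
Peak is 12.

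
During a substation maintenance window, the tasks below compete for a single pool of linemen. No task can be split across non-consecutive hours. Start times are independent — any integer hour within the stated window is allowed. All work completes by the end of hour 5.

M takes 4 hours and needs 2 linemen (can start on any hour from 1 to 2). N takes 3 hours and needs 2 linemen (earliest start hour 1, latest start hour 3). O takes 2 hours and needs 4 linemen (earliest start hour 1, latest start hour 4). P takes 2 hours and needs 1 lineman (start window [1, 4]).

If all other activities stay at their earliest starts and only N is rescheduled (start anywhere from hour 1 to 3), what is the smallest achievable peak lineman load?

7

N@1: h1:9  h2:9  h3:4  h4:2  h5:0 → peak 9
N@2: h1:7  h2:9  h3:4  h4:4  h5:0 → peak 9
N@3: h1:7  h2:7  h3:4  h4:4  h5:2 → peak 7
Best is N@3, peak 7.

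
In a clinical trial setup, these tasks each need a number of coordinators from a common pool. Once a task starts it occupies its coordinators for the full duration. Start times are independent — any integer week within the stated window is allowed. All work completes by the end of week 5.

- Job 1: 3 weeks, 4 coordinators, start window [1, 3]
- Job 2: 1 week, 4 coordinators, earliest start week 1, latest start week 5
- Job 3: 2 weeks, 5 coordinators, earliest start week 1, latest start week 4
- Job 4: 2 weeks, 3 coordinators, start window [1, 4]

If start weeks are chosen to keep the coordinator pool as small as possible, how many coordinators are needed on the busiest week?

Early-start (Job 1@1, Job 2@1, Job 3@1, Job 4@1) gives peak 16: w1:16  w2:12  w3:4  w4:0  w5:0.
Shift Job 3→4, Job 4→2.
Schedule Job 1@1, Job 2@1, Job 3@4, Job 4@2: w1:8  w2:7  w3:7  w4:5  w5:5 — peak 8.

8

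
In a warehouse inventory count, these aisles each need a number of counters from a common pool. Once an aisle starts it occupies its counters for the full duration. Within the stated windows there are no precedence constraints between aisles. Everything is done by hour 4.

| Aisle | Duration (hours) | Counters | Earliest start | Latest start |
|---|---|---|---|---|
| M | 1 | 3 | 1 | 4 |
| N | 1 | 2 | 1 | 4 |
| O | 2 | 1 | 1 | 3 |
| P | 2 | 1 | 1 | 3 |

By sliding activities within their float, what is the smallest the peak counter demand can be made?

Early-start (M@1, N@1, O@1, P@1) gives peak 7: h1:7  h2:2  h3:0  h4:0.
Shift N→2, O→2, P→3.
Schedule M@1, N@2, O@2, P@3: h1:3  h2:3  h3:2  h4:1 — peak 3.
Total counter-hours = 9 over 4 hours ⇒ peak ≥ ⌈9/4⌉ = 3, so 3 is optimal.

3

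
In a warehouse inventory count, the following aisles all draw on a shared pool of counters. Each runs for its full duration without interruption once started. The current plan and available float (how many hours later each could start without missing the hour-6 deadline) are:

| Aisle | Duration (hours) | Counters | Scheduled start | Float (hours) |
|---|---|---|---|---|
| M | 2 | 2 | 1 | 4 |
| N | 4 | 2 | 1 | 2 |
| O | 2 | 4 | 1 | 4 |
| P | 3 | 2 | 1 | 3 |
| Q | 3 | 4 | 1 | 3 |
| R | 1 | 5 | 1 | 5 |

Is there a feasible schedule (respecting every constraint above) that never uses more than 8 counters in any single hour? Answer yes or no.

Schedule M@1, N@1, O@1, P@3, Q@3, R@6: h1:8  h2:8  h3:8  h4:8  h5:6  h6:5 — peak 8 ≤ 8.

yes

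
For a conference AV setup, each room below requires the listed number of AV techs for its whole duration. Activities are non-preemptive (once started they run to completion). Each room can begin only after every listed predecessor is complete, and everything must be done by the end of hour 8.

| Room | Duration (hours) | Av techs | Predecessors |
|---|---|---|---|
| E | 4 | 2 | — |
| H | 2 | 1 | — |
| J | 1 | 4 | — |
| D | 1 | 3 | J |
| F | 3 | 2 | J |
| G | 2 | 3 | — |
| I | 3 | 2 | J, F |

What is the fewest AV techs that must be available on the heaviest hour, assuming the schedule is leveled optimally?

5

Early-start (E@1, H@1, J@1, D@2, F@2, G@1, I@5) gives peak 11: h1:10  h2:11  h3:4  h4:4  h5:2  h6:2  h7:2  h8:0.
Shift E→2, D→5, G→6, I→6.
Schedule E@2, H@1, J@1, D@5, F@2, G@6, I@6: h1:5  h2:5  h3:4  h4:4  h5:5  h6:5  h7:5  h8:2 — peak 5.
Total AV tech-hours = 35 over 8 hours ⇒ peak ≥ ⌈35/8⌉ = 5, so 5 is optimal.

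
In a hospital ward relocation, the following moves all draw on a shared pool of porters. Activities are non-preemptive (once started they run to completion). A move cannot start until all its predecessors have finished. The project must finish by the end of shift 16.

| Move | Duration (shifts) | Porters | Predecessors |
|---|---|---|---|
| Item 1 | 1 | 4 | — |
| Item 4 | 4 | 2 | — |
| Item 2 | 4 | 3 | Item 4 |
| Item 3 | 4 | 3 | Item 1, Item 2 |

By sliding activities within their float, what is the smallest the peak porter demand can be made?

Early-start (Item 1@1, Item 4@1, Item 2@5, Item 3@9) gives peak 6: s1:6  s2:2  s3:2  s4:2  s5:3  s6:3  s7:3  s8:3  s9:3  s10:3  s11:3  s12:3  s13:0  s14:0  s15:0  s16:0.
Shift Item 4→2, Item 2→6, Item 3→10.
Schedule Item 1@1, Item 4@2, Item 2@6, Item 3@10: s1:4  s2:2  s3:2  s4:2  s5:2  s6:3  s7:3  s8:3  s9:3  s10:3  s11:3  s12:3  s13:3  s14:0  s15:0  s16:0 — peak 4.

4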